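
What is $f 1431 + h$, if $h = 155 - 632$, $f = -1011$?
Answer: $-1447218$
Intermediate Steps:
$h = -477$ ($h = 155 - 632 = -477$)
$f 1431 + h = \left(-1011\right) 1431 - 477 = -1446741 - 477 = -1447218$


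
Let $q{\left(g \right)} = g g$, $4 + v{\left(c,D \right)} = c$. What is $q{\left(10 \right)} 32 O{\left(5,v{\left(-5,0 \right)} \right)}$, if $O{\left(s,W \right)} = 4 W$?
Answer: $-115200$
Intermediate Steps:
$v{\left(c,D \right)} = -4 + c$
$q{\left(g \right)} = g^{2}$
$q{\left(10 \right)} 32 O{\left(5,v{\left(-5,0 \right)} \right)} = 10^{2} \cdot 32 \cdot 4 \left(-4 - 5\right) = 100 \cdot 32 \cdot 4 \left(-9\right) = 3200 \left(-36\right) = -115200$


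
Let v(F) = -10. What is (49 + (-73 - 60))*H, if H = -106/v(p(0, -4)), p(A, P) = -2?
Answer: -4452/5 ≈ -890.40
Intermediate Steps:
H = 53/5 (H = -106/(-10) = -106*(-1/10) = 53/5 ≈ 10.600)
(49 + (-73 - 60))*H = (49 + (-73 - 60))*(53/5) = (49 - 133)*(53/5) = -84*53/5 = -4452/5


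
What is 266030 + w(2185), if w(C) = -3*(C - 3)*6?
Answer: 226754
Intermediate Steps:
w(C) = 54 - 18*C (w(C) = -3*(-3 + C)*6 = (9 - 3*C)*6 = 54 - 18*C)
266030 + w(2185) = 266030 + (54 - 18*2185) = 266030 + (54 - 39330) = 266030 - 39276 = 226754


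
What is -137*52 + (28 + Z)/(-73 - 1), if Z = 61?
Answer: -527265/74 ≈ -7125.2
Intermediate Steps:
-137*52 + (28 + Z)/(-73 - 1) = -137*52 + (28 + 61)/(-73 - 1) = -7124 + 89/(-74) = -7124 + 89*(-1/74) = -7124 - 89/74 = -527265/74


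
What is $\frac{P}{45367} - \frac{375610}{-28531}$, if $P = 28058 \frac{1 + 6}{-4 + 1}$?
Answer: $\frac{6502462432}{554728233} \approx 11.722$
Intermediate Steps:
$P = - \frac{196406}{3}$ ($P = 28058 \frac{7}{-3} = 28058 \cdot 7 \left(- \frac{1}{3}\right) = 28058 \left(- \frac{7}{3}\right) = - \frac{196406}{3} \approx -65469.0$)
$\frac{P}{45367} - \frac{375610}{-28531} = - \frac{196406}{3 \cdot 45367} - \frac{375610}{-28531} = \left(- \frac{196406}{3}\right) \frac{1}{45367} - - \frac{375610}{28531} = - \frac{28058}{19443} + \frac{375610}{28531} = \frac{6502462432}{554728233}$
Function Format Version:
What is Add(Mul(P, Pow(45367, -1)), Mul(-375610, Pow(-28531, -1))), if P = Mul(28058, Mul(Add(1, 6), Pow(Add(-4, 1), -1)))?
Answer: Rational(6502462432, 554728233) ≈ 11.722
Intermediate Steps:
P = Rational(-196406, 3) (P = Mul(28058, Mul(7, Pow(-3, -1))) = Mul(28058, Mul(7, Rational(-1, 3))) = Mul(28058, Rational(-7, 3)) = Rational(-196406, 3) ≈ -65469.)
Add(Mul(P, Pow(45367, -1)), Mul(-375610, Pow(-28531, -1))) = Add(Mul(Rational(-196406, 3), Pow(45367, -1)), Mul(-375610, Pow(-28531, -1))) = Add(Mul(Rational(-196406, 3), Rational(1, 45367)), Mul(-375610, Rational(-1, 28531))) = Add(Rational(-28058, 19443), Rational(375610, 28531)) = Rational(6502462432, 554728233)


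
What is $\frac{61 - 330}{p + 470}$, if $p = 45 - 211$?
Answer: $- \frac{269}{304} \approx -0.88487$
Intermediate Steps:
$p = -166$
$\frac{61 - 330}{p + 470} = \frac{61 - 330}{-166 + 470} = - \frac{269}{304}$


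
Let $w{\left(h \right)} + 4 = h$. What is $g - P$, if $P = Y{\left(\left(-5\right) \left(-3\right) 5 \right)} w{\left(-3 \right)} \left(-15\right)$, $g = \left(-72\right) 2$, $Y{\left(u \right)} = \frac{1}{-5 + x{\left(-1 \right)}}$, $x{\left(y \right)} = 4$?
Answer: $-39$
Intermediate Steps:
$Y{\left(u \right)} = -1$ ($Y{\left(u \right)} = \frac{1}{-5 + 4} = \frac{1}{-1} = -1$)
$g = -144$
$w{\left(h \right)} = -4 + h$
$P = -105$ ($P = - (-4 - 3) \left(-15\right) = \left(-1\right) \left(-7\right) \left(-15\right) = 7 \left(-15\right) = -105$)
$g - P = -144 - -105 = -144 + 105 = -39$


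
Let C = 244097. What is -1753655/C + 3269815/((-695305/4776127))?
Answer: -762415337945568152/33944372917 ≈ -2.2461e+7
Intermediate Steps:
-1753655/C + 3269815/((-695305/4776127)) = -1753655/244097 + 3269815/((-695305/4776127)) = -1753655*1/244097 + 3269815/((-695305*1/4776127)) = -1753655/244097 + 3269815/(-695305/4776127) = -1753655/244097 + 3269815*(-4776127/695305) = -1753655/244097 - 3123410341301/139061 = -762415337945568152/33944372917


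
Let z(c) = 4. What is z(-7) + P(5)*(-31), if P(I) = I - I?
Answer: 4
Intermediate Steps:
P(I) = 0
z(-7) + P(5)*(-31) = 4 + 0*(-31) = 4 + 0 = 4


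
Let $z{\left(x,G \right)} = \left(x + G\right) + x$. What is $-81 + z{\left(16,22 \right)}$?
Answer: $-27$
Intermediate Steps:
$z{\left(x,G \right)} = G + 2 x$ ($z{\left(x,G \right)} = \left(G + x\right) + x = G + 2 x$)
$-81 + z{\left(16,22 \right)} = -81 + \left(22 + 2 \cdot 16\right) = -81 + \left(22 + 32\right) = -81 + 54 = -27$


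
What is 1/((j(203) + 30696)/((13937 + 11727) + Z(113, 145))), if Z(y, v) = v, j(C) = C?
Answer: 25809/30899 ≈ 0.83527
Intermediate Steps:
1/((j(203) + 30696)/((13937 + 11727) + Z(113, 145))) = 1/((203 + 30696)/((13937 + 11727) + 145)) = 1/(30899/(25664 + 145)) = 1/(30899/25809) = 25809/30899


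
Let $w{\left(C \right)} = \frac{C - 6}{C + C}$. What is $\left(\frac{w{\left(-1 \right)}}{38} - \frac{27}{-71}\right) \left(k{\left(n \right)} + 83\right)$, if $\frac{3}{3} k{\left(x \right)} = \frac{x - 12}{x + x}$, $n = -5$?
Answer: $\frac{2159003}{53960} \approx 40.011$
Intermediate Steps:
$w{\left(C \right)} = \frac{-6 + C}{2 C}$
$k{\left(x \right)} = \frac{-12 + x}{2 x}$ ($k{\left(x \right)} = \frac{x - 12}{x + x} = \frac{-12 + x}{2 x}$)
$\left(\frac{w{\left(-1 \right)}}{38} - \frac{27}{-71}\right) \left(k{\left(n \right)} + 83\right) = \left(\frac{\frac{1}{2} \frac{1}{-1} \left(-6 - 1\right)}{38} - \frac{27}{-71}\right) \left(\frac{-12 - 5}{2 \left(-5\right)} + 83\right) = \left(\frac{1}{2} \left(-1\right) \left(-7\right) \frac{1}{38} - - \frac{27}{71}\right) \left(\frac{1}{2} \left(- \frac{1}{5}\right) \left(-17\right) + 83\right) = \left(\frac{7}{2} \cdot \frac{1}{38} + \frac{27}{71}\right) \left(\frac{17}{10} + 83\right) = \left(\frac{7}{76} + \frac{27}{71}\right) \frac{847}{10} = \frac{2549}{5396} \cdot \frac{847}{10} = \frac{2159003}{53960}$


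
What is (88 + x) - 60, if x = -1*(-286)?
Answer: 314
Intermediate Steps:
x = 286
(88 + x) - 60 = (88 + 286) - 60 = 374 - 60 = 314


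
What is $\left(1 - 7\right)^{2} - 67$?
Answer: $-31$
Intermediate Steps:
$\left(1 - 7\right)^{2} - 67 = \left(-6\right)^{2} - 67 = 36 - 67 = -31$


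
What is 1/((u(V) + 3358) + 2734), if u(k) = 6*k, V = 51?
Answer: 1/6398 ≈ 0.00015630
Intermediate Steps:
1/((u(V) + 3358) + 2734) = 1/((6*51 + 3358) + 2734) = 1/((306 + 3358) + 2734) = 1/(3664 + 2734) = 1/6398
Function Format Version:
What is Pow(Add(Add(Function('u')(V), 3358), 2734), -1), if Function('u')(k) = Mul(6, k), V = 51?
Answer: Rational(1, 6398) ≈ 0.00015630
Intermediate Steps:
Pow(Add(Add(Function('u')(V), 3358), 2734), -1) = Pow(Add(Add(Mul(6, 51), 3358), 2734), -1) = Pow(Add(Add(306, 3358), 2734), -1) = Pow(Add(3664, 2734), -1) = Pow(6398, -1) = Rational(1, 6398)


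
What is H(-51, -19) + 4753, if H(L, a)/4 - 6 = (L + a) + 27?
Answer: 4605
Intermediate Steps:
H(L, a) = 132 + 4*L + 4*a (H(L, a) = 24 + 4*((L + a) + 27) = 24 + 4*(27 + L + a) = 24 + (108 + 4*L + 4*a) = 132 + 4*L + 4*a)
H(-51, -19) + 4753 = (132 + 4*(-51) + 4*(-19)) + 4753 = (132 - 204 - 76) + 4753 = -148 + 4753 = 4605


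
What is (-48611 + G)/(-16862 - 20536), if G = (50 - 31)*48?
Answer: 47699/37398 ≈ 1.2754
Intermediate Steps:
G = 912 (G = 19*48 = 912)
(-48611 + G)/(-16862 - 20536) = (-48611 + 912)/(-16862 - 20536) = -47699/(-37398) = -47699*(-1/37398) = 47699/37398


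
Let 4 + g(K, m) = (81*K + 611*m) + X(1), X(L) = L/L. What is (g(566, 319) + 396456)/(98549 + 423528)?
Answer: 637208/522077 ≈ 1.2205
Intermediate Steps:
X(L) = 1
g(K, m) = -3 + 81*K + 611*m (g(K, m) = -4 + ((81*K + 611*m) + 1) = -4 + (1 + 81*K + 611*m) = -3 + 81*K + 611*m)
(g(566, 319) + 396456)/(98549 + 423528) = ((-3 + 81*566 + 611*319) + 396456)/(98549 + 423528) = ((-3 + 45846 + 194909) + 396456)/522077 = (240752 + 396456)*(1/522077) = 637208*(1/522077) = 637208/522077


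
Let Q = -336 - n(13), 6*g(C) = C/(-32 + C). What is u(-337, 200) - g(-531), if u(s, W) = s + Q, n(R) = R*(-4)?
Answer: -699423/1126 ≈ -621.16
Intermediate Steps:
n(R) = -4*R
g(C) = C/(6*(-32 + C)) (g(C) = (C/(-32 + C))/6 = C/(6*(-32 + C)))
Q = -284 (Q = -336 - (-4)*13 = -336 - 1*(-52) = -336 + 52 = -284)
u(s, W) = -284 + s (u(s, W) = s - 284 = -284 + s)
u(-337, 200) - g(-531) = (-284 - 337) - (-531)/(6*(-32 - 531)) = -621 - (-531)/(6*(-563)) = -621 - (-531)*(-1)/(6*563) = -621 - 1*177/1126 = -621 - 177/1126 = -699423/1126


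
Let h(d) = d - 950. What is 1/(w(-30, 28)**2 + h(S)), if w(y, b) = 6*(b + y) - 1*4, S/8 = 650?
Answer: 1/4506 ≈ 0.00022193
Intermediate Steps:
S = 5200 (S = 8*650 = 5200)
h(d) = -950 + d
w(y, b) = -4 + 6*b + 6*y (w(y, b) = (6*b + 6*y) - 4 = -4 + 6*b + 6*y)
1/(w(-30, 28)**2 + h(S)) = 1/((-4 + 6*28 + 6*(-30))**2 + (-950 + 5200)) = 1/((-4 + 168 - 180)**2 + 4250) = 1/((-16)**2 + 4250) = 1/(256 + 4250) = 1/4506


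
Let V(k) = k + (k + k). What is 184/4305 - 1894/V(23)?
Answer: -2713658/99015 ≈ -27.407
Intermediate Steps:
V(k) = 3*k (V(k) = k + 2*k = 3*k)
184/4305 - 1894/V(23) = 184/4305 - 1894/(3*23) = 184*(1/4305) - 1894/69 = 184/4305 - 1894*1/69 = 184/4305 - 1894/69 = -2713658/99015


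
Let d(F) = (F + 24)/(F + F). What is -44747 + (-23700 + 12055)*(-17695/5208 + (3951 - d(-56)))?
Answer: -239626585501/5208 ≈ -4.6011e+7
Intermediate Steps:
d(F) = (24 + F)/(2*F) (d(F) = (24 + F)/((2*F)) = (24 + F)*(1/(2*F)) = (24 + F)/(2*F))
-44747 + (-23700 + 12055)*(-17695/5208 + (3951 - d(-56))) = -44747 + (-23700 + 12055)*(-17695/5208 + (3951 - (24 - 56)/(2*(-56)))) = -44747 - 11645*(-17695*1/5208 + (3951 - (-1)*(-32)/(2*56))) = -44747 - 11645*(-17695/5208 + (3951 - 1*2/7)) = -44747 - 11645*(-17695/5208 + (3951 - 2/7)) = -44747 - 11645*(-17695/5208 + 27655/7) = -44747 - 11645*20557625/5208 = -44747 - 239393543125/5208 = -239626585501/5208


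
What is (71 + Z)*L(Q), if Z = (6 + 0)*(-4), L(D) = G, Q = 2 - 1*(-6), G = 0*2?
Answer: 0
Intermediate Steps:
G = 0
Q = 8 (Q = 2 + 6 = 8)
L(D) = 0
Z = -24 (Z = 6*(-4) = -24)
(71 + Z)*L(Q) = (71 - 24)*0 = 47*0 = 0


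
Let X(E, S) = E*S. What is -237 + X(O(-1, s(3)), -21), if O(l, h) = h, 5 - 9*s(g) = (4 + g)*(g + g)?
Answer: -452/3 ≈ -150.67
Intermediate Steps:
s(g) = 5/9 - 2*g*(4 + g)/9 (s(g) = 5/9 - (4 + g)*(g + g)/9 = 5/9 - (4 + g)*2*g/9 = 5/9 - 2*g*(4 + g)/9)
-237 + X(O(-1, s(3)), -21) = -237 + (5/9 - 8/9*3 - 2/9*3²)*(-21) = -237 + (5/9 - 8/3 - 2/9*9)*(-21) = -237 + (5/9 - 8/3 - 2)*(-21) = -237 - 37/9*(-21) = -237 + 259/3 = -452/3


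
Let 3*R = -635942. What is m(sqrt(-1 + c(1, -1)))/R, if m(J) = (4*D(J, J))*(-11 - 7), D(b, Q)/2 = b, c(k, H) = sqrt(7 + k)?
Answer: 216*sqrt(-1 + 2*sqrt(2))/317971 ≈ 0.00091856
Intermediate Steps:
R = -635942/3 (R = (1/3)*(-635942) = -635942/3 ≈ -2.1198e+5)
D(b, Q) = 2*b
m(J) = -144*J (m(J) = (4*(2*J))*(-11 - 7) = (8*J)*(-18) = -144*J)
m(sqrt(-1 + c(1, -1)))/R = (-144*sqrt(-1 + sqrt(7 + 1)))/(-635942/3) = -144*sqrt(-1 + sqrt(8))*(-3/635942) = -144*sqrt(-1 + 2*sqrt(2))*(-3/635942) = 216*sqrt(-1 + 2*sqrt(2))/317971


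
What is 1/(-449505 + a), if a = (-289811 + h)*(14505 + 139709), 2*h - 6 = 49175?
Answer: -1/40901163692 ≈ -2.4449e-11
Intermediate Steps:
h = 49181/2 (h = 3 + (½)*49175 = 3 + 49175/2 = 49181/2 ≈ 24591.)
a = -40900714187 (a = (-289811 + 49181/2)*(14505 + 139709) = -530441/2*154214 = -40900714187)
1/(-449505 + a) = 1/(-449505 - 40900714187) = 1/(-40901163692) = -1/40901163692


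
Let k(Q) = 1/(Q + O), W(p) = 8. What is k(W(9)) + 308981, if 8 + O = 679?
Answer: 209798100/679 ≈ 3.0898e+5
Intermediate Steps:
O = 671 (O = -8 + 679 = 671)
k(Q) = 1/(671 + Q) (k(Q) = 1/(Q + 671) = 1/(671 + Q))
k(W(9)) + 308981 = 1/(671 + 8) + 308981 = 1/679 + 308981 = 209798100/679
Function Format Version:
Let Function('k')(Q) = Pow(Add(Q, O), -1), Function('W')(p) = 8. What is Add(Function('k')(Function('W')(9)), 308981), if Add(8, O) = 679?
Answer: Rational(209798100, 679) ≈ 3.0898e+5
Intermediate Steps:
O = 671 (O = Add(-8, 679) = 671)
Function('k')(Q) = Pow(Add(671, Q), -1) (Function('k')(Q) = Pow(Add(Q, 671), -1) = Pow(Add(671, Q), -1))
Add(Function('k')(Function('W')(9)), 308981) = Add(Pow(Add(671, 8), -1), 308981) = Add(Pow(679, -1), 308981) = Add(Rational(1, 679), 308981) = Rational(209798100, 679)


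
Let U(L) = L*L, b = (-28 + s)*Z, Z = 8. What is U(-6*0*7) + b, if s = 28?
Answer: 0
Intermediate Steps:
b = 0 (b = (-28 + 28)*8 = 0*8 = 0)
U(L) = L²
U(-6*0*7) + b = (-6*0*7)² + 0 = (0*7)² + 0 = 0² + 0 = 0 + 0 = 0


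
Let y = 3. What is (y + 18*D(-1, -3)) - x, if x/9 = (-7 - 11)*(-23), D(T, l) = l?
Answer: -3777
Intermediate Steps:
x = 3726 (x = 9*((-7 - 11)*(-23)) = 9*(-18*(-23)) = 9*414 = 3726)
(y + 18*D(-1, -3)) - x = (3 + 18*(-3)) - 1*3726 = (3 - 54) - 3726 = -51 - 3726 = -3777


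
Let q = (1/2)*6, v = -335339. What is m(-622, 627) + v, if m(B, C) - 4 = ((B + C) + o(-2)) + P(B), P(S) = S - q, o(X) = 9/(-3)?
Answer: -335958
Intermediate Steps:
q = 3 (q = (1*(½))*6 = (½)*6 = 3)
o(X) = -3 (o(X) = 9*(-⅓) = -3)
P(S) = -3 + S (P(S) = S - 1*3 = S - 3 = -3 + S)
m(B, C) = -2 + C + 2*B (m(B, C) = 4 + (((B + C) - 3) + (-3 + B)) = 4 + ((-3 + B + C) + (-3 + B)) = 4 + (-6 + C + 2*B) = -2 + C + 2*B)
m(-622, 627) + v = (-2 + 627 + 2*(-622)) - 335339 = (-2 + 627 - 1244) - 335339 = -619 - 335339 = -335958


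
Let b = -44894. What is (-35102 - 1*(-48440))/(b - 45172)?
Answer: -2223/15011 ≈ -0.14809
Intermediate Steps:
(-35102 - 1*(-48440))/(b - 45172) = (-35102 - 1*(-48440))/(-44894 - 45172) = (-35102 + 48440)/(-90066) = 13338*(-1/90066) = -2223/15011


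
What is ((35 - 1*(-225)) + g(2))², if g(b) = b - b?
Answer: 67600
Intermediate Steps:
g(b) = 0
((35 - 1*(-225)) + g(2))² = ((35 - 1*(-225)) + 0)² = ((35 + 225) + 0)² = (260 + 0)² = 260² = 67600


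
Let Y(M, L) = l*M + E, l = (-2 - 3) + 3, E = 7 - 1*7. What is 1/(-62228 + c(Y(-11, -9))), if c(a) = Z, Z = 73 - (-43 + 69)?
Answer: -1/62181 ≈ -1.6082e-5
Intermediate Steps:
E = 0 (E = 7 - 7 = 0)
Z = 47 (Z = 73 - 1*26 = 73 - 26 = 47)
l = -2 (l = -5 + 3 = -2)
Y(M, L) = -2*M (Y(M, L) = -2*M + 0 = -2*M)
c(a) = 47
1/(-62228 + c(Y(-11, -9))) = 1/(-62228 + 47) = 1/(-62181) = -1/62181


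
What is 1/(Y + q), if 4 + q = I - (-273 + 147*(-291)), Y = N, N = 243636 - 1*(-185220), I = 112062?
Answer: 1/583964 ≈ 1.7124e-6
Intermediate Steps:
N = 428856 (N = 243636 + 185220 = 428856)
Y = 428856
q = 155108 (q = -4 + (112062 - (-273 + 147*(-291))) = -4 + (112062 - (-273 - 42777)) = -4 + (112062 - 1*(-43050)) = -4 + (112062 + 43050) = -4 + 155112 = 155108)
1/(Y + q) = 1/(428856 + 155108) = 1/583964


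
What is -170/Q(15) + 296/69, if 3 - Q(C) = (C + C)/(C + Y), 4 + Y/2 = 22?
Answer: -187274/2829 ≈ -66.198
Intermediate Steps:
Y = 36 (Y = -8 + 2*22 = -8 + 44 = 36)
Q(C) = 3 - 2*C/(36 + C) (Q(C) = 3 - (C + C)/(C + 36) = 3 - 2*C/(36 + C))
-170/Q(15) + 296/69 = -170*(36 + 15)/(108 + 15) + 296/69 = -170/(123/51) + 296*(1/69) = -170/((1/51)*123) + 296/69 = -170/41/17 + 296/69 = -170*17/41 + 296/69 = -2890/41 + 296/69 = -187274/2829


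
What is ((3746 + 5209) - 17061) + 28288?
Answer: 20182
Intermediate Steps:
((3746 + 5209) - 17061) + 28288 = (8955 - 17061) + 28288 = -8106 + 28288 = 20182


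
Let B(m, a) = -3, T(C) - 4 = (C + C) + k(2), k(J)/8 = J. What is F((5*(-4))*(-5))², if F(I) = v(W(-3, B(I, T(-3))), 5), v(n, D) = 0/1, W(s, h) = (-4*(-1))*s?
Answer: 0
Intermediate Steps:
k(J) = 8*J
T(C) = 20 + 2*C (T(C) = 4 + ((C + C) + 8*2) = 4 + (2*C + 16) = 4 + (16 + 2*C) = 20 + 2*C)
W(s, h) = 4*s
v(n, D) = 0 (v(n, D) = 0*1 = 0)
F(I) = 0
F((5*(-4))*(-5))² = 0² = 0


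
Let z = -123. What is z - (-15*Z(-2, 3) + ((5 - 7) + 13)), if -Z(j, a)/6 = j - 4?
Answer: 406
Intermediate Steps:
Z(j, a) = 24 - 6*j (Z(j, a) = -6*(j - 4) = -6*(-4 + j) = 24 - 6*j)
z - (-15*Z(-2, 3) + ((5 - 7) + 13)) = -123 - (-15*(24 - 6*(-2)) + ((5 - 7) + 13)) = -123 - (-15*(24 + 12) + (-2 + 13)) = -123 - (-15*36 + 11) = -123 - (-540 + 11) = -123 - 1*(-529) = -123 + 529 = 406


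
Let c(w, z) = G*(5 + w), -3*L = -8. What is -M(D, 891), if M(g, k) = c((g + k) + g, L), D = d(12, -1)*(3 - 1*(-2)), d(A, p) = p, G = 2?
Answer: -1772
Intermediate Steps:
L = 8/3 (L = -⅓*(-8) = 8/3 ≈ 2.6667)
c(w, z) = 10 + 2*w (c(w, z) = 2*(5 + w) = 10 + 2*w)
D = -5 (D = -(3 - 1*(-2)) = -(3 + 2) = -1*5 = -5)
M(g, k) = 10 + 2*k + 4*g (M(g, k) = 10 + 2*((g + k) + g) = 10 + 2*(k + 2*g) = 10 + (2*k + 4*g) = 10 + 2*k + 4*g)
-M(D, 891) = -(10 + 2*891 + 4*(-5)) = -(10 + 1782 - 20) = -1*1772 = -1772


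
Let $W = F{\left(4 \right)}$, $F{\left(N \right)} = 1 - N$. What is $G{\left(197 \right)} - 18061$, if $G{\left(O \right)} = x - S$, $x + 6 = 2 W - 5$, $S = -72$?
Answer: $-18006$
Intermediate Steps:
$W = -3$ ($W = 1 - 4 = -3$)
$x = -17$ ($x = -6 + \left(2 \left(-3\right) - 5\right) = -6 - 11 = -17$)
$G{\left(O \right)} = 55$ ($G{\left(O \right)} = -17 - -72 = -17 + 72 = 55$)
$G{\left(197 \right)} - 18061 = 55 - 18061 = -18006$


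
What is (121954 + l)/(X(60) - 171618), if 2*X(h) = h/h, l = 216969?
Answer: -677846/343235 ≈ -1.9749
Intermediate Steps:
X(h) = ½ (X(h) = (h/h)/2 = (½)*1 = ½)
(121954 + l)/(X(60) - 171618) = (121954 + 216969)/(½ - 171618) = 338923/(-343235/2) = 338923*(-2/343235) = -677846/343235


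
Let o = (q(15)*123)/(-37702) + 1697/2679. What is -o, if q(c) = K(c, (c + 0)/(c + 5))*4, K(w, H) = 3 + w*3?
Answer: -356515/50501829 ≈ -0.0070594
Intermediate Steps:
K(w, H) = 3 + 3*w
q(c) = 12 + 12*c (q(c) = (3 + 3*c)*4 = 12 + 12*c)
o = 356515/50501829 (o = ((12 + 12*15)*123)/(-37702) + 1697/2679 = ((12 + 180)*123)*(-1/37702) + 1697*(1/2679) = (192*123)*(-1/37702) + 1697/2679 = 23616*(-1/37702) + 1697/2679 = -11808/18851 + 1697/2679 = 356515/50501829 ≈ 0.0070594)
-o = -1*356515/50501829 = -356515/50501829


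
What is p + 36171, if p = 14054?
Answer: 50225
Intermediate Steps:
p + 36171 = 14054 + 36171 = 50225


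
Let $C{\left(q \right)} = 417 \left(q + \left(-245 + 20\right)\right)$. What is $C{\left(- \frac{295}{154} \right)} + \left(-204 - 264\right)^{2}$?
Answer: $\frac{19157631}{154} \approx 1.244 \cdot 10^{5}$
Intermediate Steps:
$C{\left(q \right)} = -93825 + 417 q$ ($C{\left(q \right)} = 417 \left(q - 225\right) = 417 \left(-225 + q\right) = -93825 + 417 q$)
$C{\left(- \frac{295}{154} \right)} + \left(-204 - 264\right)^{2} = \left(-93825 + 417 \left(- \frac{295}{154}\right)\right) + \left(-204 - 264\right)^{2} = \left(-93825 + 417 \left(\left(-295\right) \frac{1}{154}\right)\right) + \left(-468\right)^{2} = \left(-93825 + 417 \left(- \frac{295}{154}\right)\right) + 219024 = \left(-93825 - \frac{123015}{154}\right) + 219024 = - \frac{14572065}{154} + 219024 = \frac{19157631}{154}$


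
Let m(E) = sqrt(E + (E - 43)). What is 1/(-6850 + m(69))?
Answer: -1370/9384481 - sqrt(95)/46922405 ≈ -0.00014619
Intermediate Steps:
m(E) = sqrt(-43 + 2*E) (m(E) = sqrt(E + (-43 + E)) = sqrt(-43 + 2*E))
1/(-6850 + m(69)) = 1/(-6850 + sqrt(-43 + 2*69)) = 1/(-6850 + sqrt(-43 + 138)) = 1/(-6850 + sqrt(95))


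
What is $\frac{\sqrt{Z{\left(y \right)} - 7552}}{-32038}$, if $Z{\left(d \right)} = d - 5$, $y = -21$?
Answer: $- \frac{3 i \sqrt{842}}{32038} \approx - 0.0027171 i$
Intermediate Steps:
$Z{\left(d \right)} = -5 + d$
$\frac{\sqrt{Z{\left(y \right)} - 7552}}{-32038} = \frac{\sqrt{\left(-5 - 21\right) - 7552}}{-32038} = \sqrt{-26 - 7552} \left(- \frac{1}{32038}\right) = \sqrt{-7578} \left(- \frac{1}{32038}\right) = 3 i \sqrt{842} \left(- \frac{1}{32038}\right) = - \frac{3 i \sqrt{842}}{32038}$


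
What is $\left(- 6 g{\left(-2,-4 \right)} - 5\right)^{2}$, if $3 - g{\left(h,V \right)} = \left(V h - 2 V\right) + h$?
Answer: $3721$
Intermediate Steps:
$g{\left(h,V \right)} = 3 - h + 2 V - V h$ ($g{\left(h,V \right)} = 3 - \left(\left(V h - 2 V\right) + h\right) = 3 - \left(\left(- 2 V + V h\right) + h\right) = 3 - \left(h - 2 V + V h\right) = 3 - h + 2 V - V h$)
$\left(- 6 g{\left(-2,-4 \right)} - 5\right)^{2} = \left(- 6 \left(3 - -2 + 2 \left(-4\right) - \left(-4\right) \left(-2\right)\right) - 5\right)^{2} = \left(- 6 \left(3 + 2 - 8 - 8\right) - 5\right)^{2} = \left(\left(-6\right) \left(-11\right) - 5\right)^{2} = \left(66 - 5\right)^{2} = 61^{2} = 3721$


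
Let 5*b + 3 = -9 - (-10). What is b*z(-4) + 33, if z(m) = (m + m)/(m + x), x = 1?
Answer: 479/15 ≈ 31.933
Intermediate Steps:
b = -⅖ (b = -⅗ + (-9 - (-10))/5 = -⅗ + (-9 - 1*(-10))/5 = -⅗ + (-9 + 10)/5 = -⅗ + (⅕)*1 = -⅗ + ⅕ = -⅖ ≈ -0.40000)
z(m) = 2*m/(1 + m) (z(m) = (m + m)/(m + 1) = (2*m)/(1 + m) = 2*m/(1 + m))
b*z(-4) + 33 = -4*(-4)/(5*(1 - 4)) + 33 = -4*(-4)/(5*(-3)) + 33 = -4*(-4)*(-1)/(5*3) + 33 = -⅖*8/3 + 33 = -16/15 + 33 = 479/15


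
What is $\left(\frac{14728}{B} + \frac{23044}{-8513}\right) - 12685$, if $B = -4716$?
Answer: $- \frac{127375664237}{10036827} \approx -12691.0$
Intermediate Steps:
$\left(\frac{14728}{B} + \frac{23044}{-8513}\right) - 12685 = \left(\frac{14728}{-4716} + \frac{23044}{-8513}\right) - 12685 = \left(14728 \left(- \frac{1}{4716}\right) + 23044 \left(- \frac{1}{8513}\right)\right) - 12685 = \left(- \frac{3682}{1179} - \frac{23044}{8513}\right) - 12685 = - \frac{58513742}{10036827} - 12685 = - \frac{127375664237}{10036827}$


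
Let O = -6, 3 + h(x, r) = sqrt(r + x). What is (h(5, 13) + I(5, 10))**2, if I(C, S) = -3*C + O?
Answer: 594 - 144*sqrt(2) ≈ 390.35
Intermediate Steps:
h(x, r) = -3 + sqrt(r + x)
I(C, S) = -6 - 3*C (I(C, S) = -3*C - 6 = -6 - 3*C)
(h(5, 13) + I(5, 10))**2 = ((-3 + sqrt(13 + 5)) + (-6 - 3*5))**2 = ((-3 + sqrt(18)) + (-6 - 15))**2 = ((-3 + 3*sqrt(2)) - 21)**2 = (-24 + 3*sqrt(2))**2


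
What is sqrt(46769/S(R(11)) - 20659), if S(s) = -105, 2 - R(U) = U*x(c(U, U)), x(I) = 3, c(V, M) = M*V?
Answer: 2*I*sqrt(58169055)/105 ≈ 145.27*I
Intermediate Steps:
R(U) = 2 - 3*U (R(U) = 2 - U*3 = 2 - 3*U)
sqrt(46769/S(R(11)) - 20659) = sqrt(46769/(-105) - 20659) = sqrt(46769*(-1/105) - 20659) = sqrt(-46769/105 - 20659) = sqrt(-2215964/105) = 2*I*sqrt(58169055)/105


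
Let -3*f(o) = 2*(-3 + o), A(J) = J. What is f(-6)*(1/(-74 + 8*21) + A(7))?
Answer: 1977/47 ≈ 42.064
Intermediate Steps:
f(o) = 2 - 2*o/3 (f(o) = -2*(-3 + o)/3 = -(-6 + 2*o)/3 = 2 - 2*o/3)
f(-6)*(1/(-74 + 8*21) + A(7)) = (2 - ⅔*(-6))*(1/(-74 + 8*21) + 7) = (2 + 4)*(1/(-74 + 168) + 7) = 6*(1/94 + 7) = 6*(659/94) = 1977/47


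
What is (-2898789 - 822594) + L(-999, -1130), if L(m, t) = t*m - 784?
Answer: -2593297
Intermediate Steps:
L(m, t) = -784 + m*t (L(m, t) = m*t - 784 = -784 + m*t)
(-2898789 - 822594) + L(-999, -1130) = (-2898789 - 822594) + (-784 - 999*(-1130)) = -3721383 + (-784 + 1128870) = -3721383 + 1128086 = -2593297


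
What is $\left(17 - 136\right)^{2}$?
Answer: $14161$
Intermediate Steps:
$\left(17 - 136\right)^{2} = \left(-119\right)^{2} = 14161$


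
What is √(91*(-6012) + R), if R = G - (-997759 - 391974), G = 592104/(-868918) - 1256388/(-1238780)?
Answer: 2*√3813719529526328643719706985/134549780005 ≈ 917.96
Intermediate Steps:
G = 44776444383/134549780005 (G = 592104*(-1/868918) - 1256388*(-1/1238780) = -296052/434459 + 314097/309695 = 44776444383/134549780005 ≈ 0.33279)
R = 186988314192133048/134549780005 (R = 44776444383/134549780005 - (-997759 - 391974) = 44776444383/134549780005 - 1*(-1389733) = 44776444383/134549780005 + 1389733 = 186988314192133048/134549780005 ≈ 1.3897e+6)
√(91*(-6012) + R) = √(91*(-6012) + 186988314192133048/134549780005) = √(-547092 + 186988314192133048/134549780005) = √(113377205949637588/134549780005) = 2*√3813719529526328643719706985/134549780005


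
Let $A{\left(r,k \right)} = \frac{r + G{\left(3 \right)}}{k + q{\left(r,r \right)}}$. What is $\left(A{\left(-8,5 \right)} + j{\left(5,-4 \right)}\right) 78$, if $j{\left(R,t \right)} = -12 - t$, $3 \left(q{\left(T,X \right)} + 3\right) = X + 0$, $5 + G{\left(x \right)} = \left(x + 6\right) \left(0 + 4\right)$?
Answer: $-3315$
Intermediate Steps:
$G{\left(x \right)} = 19 + 4 x$ ($G{\left(x \right)} = -5 + \left(x + 6\right) \left(0 + 4\right) = -5 + \left(6 + x\right) 4 = -5 + \left(24 + 4 x\right) = 19 + 4 x$)
$q{\left(T,X \right)} = -3 + \frac{X}{3}$ ($q{\left(T,X \right)} = -3 + \frac{X + 0}{3} = -3 + \frac{X}{3}$)
$A{\left(r,k \right)} = \frac{31 + r}{-3 + k + \frac{r}{3}}$ ($A{\left(r,k \right)} = \frac{r + \left(19 + 4 \cdot 3\right)}{k + \left(-3 + \frac{r}{3}\right)} = \frac{r + \left(19 + 12\right)}{-3 + k + \frac{r}{3}} = \frac{r + 31}{-3 + k + \frac{r}{3}} = \frac{31 + r}{-3 + k + \frac{r}{3}}$)
$\left(A{\left(-8,5 \right)} + j{\left(5,-4 \right)}\right) 78 = \left(\frac{3 \left(31 - 8\right)}{-9 - 8 + 3 \cdot 5} - 8\right) 78 = \left(3 \frac{1}{-9 - 8 + 15} \cdot 23 + \left(-12 + 4\right)\right) 78 = \left(3 \frac{1}{-2} \cdot 23 - 8\right) 78 = \left(3 \left(- \frac{1}{2}\right) 23 - 8\right) 78 = \left(- \frac{69}{2} - 8\right) 78 = \left(- \frac{85}{2}\right) 78 = -3315$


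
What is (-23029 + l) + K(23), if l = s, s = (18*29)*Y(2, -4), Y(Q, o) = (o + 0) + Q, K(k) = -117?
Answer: -24190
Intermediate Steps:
Y(Q, o) = Q + o (Y(Q, o) = o + Q = Q + o)
s = -1044 (s = (18*29)*(2 - 4) = 522*(-2) = -1044)
l = -1044
(-23029 + l) + K(23) = (-23029 - 1044) - 117 = -24073 - 117 = -24190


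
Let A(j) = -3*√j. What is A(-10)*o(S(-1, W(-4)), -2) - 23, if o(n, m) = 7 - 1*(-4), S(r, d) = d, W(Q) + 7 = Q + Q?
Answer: -23 - 33*I*√10 ≈ -23.0 - 104.36*I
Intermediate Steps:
W(Q) = -7 + 2*Q (W(Q) = -7 + (Q + Q) = -7 + 2*Q)
o(n, m) = 11 (o(n, m) = 7 + 4 = 11)
A(-10)*o(S(-1, W(-4)), -2) - 23 = -3*I*√10*11 - 23 = -33*I*√10 - 23 = -23 - 33*I*√10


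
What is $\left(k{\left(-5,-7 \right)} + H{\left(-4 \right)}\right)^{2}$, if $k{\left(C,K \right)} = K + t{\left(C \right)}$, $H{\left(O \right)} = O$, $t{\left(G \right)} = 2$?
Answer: $81$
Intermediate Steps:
$k{\left(C,K \right)} = 2 + K$ ($k{\left(C,K \right)} = K + 2 = 2 + K$)
$\left(k{\left(-5,-7 \right)} + H{\left(-4 \right)}\right)^{2} = \left(\left(2 - 7\right) - 4\right)^{2} = \left(-5 - 4\right)^{2} = \left(-9\right)^{2} = 81$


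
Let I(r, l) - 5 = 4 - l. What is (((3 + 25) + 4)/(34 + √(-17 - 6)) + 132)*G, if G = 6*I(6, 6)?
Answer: 313432/131 - 64*I*√23/131 ≈ 2392.6 - 2.343*I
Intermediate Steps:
I(r, l) = 9 - l (I(r, l) = 5 + (4 - l) = 9 - l)
G = 18 (G = 6*(9 - 1*6) = 6*(9 - 6) = 6*3 = 18)
(((3 + 25) + 4)/(34 + √(-17 - 6)) + 132)*G = (((3 + 25) + 4)/(34 + √(-17 - 6)) + 132)*18 = ((28 + 4)/(34 + √(-23)) + 132)*18 = (32/(34 + I*√23) + 132)*18 = (132 + 32/(34 + I*√23))*18 = 2376 + 576/(34 + I*√23)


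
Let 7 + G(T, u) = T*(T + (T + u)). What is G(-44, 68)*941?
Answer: 821493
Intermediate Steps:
G(T, u) = -7 + T*(u + 2*T) (G(T, u) = -7 + T*(T + (T + u)) = -7 + T*(u + 2*T))
G(-44, 68)*941 = (-7 + 2*(-44)² - 44*68)*941 = (-7 + 2*1936 - 2992)*941 = (-7 + 3872 - 2992)*941 = 873*941 = 821493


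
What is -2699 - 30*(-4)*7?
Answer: -1859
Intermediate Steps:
-2699 - 30*(-4)*7 = -2699 - (-120)*7 = -2699 - 1*(-840) = -2699 + 840 = -1859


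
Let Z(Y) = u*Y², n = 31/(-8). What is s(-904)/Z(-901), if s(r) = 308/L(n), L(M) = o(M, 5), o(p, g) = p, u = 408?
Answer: -308/1283457381 ≈ -2.3998e-7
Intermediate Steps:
n = -31/8 (n = 31*(-⅛) = -31/8 ≈ -3.8750)
L(M) = M
s(r) = -2464/31 (s(r) = 308/(-31/8) = 308*(-8/31) = -2464/31)
Z(Y) = 408*Y²
s(-904)/Z(-901) = -2464/(31*(408*(-901)²)) = -2464/(31*(408*811801)) = -2464/31/331214808 = -2464/31*1/331214808 = -308/1283457381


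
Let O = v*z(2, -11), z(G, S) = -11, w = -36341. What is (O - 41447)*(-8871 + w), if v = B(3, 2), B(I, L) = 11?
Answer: 1879372416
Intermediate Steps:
v = 11
O = -121 (O = 11*(-11) = -121)
(O - 41447)*(-8871 + w) = (-121 - 41447)*(-8871 - 36341) = -41568*(-45212) = 1879372416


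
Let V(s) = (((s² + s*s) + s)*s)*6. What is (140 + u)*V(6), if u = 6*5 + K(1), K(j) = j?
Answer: 480168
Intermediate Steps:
V(s) = 6*s*(s + 2*s²) (V(s) = (((s² + s²) + s)*s)*6 = ((2*s² + s)*s)*6 = ((s + 2*s²)*s)*6 = (s*(s + 2*s²))*6 = 6*s*(s + 2*s²))
u = 31 (u = 6*5 + 1 = 30 + 1 = 31)
(140 + u)*V(6) = (140 + 31)*(6²*(6 + 12*6)) = 171*(36*(6 + 72)) = 171*(36*78) = 171*2808 = 480168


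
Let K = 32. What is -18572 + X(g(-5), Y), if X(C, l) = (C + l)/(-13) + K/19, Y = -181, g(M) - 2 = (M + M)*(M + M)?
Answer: -4585367/247 ≈ -18564.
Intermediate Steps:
g(M) = 2 + 4*M**2 (g(M) = 2 + (M + M)*(M + M) = 2 + (2*M)*(2*M) = 2 + 4*M**2)
X(C, l) = 32/19 - C/13 - l/13 (X(C, l) = (C + l)/(-13) + 32/19 = (C + l)*(-1/13) + 32*(1/19) = (-C/13 - l/13) + 32/19 = 32/19 - C/13 - l/13)
-18572 + X(g(-5), Y) = -18572 + (32/19 - (2 + 4*(-5)**2)/13 - 1/13*(-181)) = -18572 + (32/19 - (2 + 4*25)/13 + 181/13) = -18572 + (32/19 - (2 + 100)/13 + 181/13) = -18572 + (32/19 - 1/13*102 + 181/13) = -18572 + (32/19 - 102/13 + 181/13) = -18572 + 1917/247 = -4585367/247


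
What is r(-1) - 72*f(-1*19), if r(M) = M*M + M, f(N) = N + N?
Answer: 2736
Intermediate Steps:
f(N) = 2*N
r(M) = M + M² (r(M) = M² + M = M + M²)
r(-1) - 72*f(-1*19) = -(1 - 1) - 144*(-1*19) = -1*0 - 144*(-19) = 0 - 72*(-38) = 0 + 2736 = 2736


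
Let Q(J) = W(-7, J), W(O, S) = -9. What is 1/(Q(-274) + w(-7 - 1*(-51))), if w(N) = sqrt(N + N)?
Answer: 9/7 + 2*sqrt(22)/7 ≈ 2.6258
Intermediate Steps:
Q(J) = -9
w(N) = sqrt(2)*sqrt(N) (w(N) = sqrt(2*N) = sqrt(2)*sqrt(N))
1/(Q(-274) + w(-7 - 1*(-51))) = 1/(-9 + sqrt(2)*sqrt(-7 - 1*(-51))) = 1/(-9 + sqrt(2)*sqrt(-7 + 51)) = 1/(-9 + sqrt(2)*sqrt(44)) = 1/(-9 + sqrt(2)*(2*sqrt(11))) = 1/(-9 + 2*sqrt(22))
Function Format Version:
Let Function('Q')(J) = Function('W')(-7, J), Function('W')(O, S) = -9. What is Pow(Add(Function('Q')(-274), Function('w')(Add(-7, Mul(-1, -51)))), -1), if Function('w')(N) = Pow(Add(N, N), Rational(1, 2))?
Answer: Add(Rational(9, 7), Mul(Rational(2, 7), Pow(22, Rational(1, 2)))) ≈ 2.6258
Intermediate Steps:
Function('Q')(J) = -9
Function('w')(N) = Mul(Pow(2, Rational(1, 2)), Pow(N, Rational(1, 2))) (Function('w')(N) = Pow(Mul(2, N), Rational(1, 2)) = Mul(Pow(2, Rational(1, 2)), Pow(N, Rational(1, 2))))
Pow(Add(Function('Q')(-274), Function('w')(Add(-7, Mul(-1, -51)))), -1) = Pow(Add(-9, Mul(Pow(2, Rational(1, 2)), Pow(Add(-7, Mul(-1, -51)), Rational(1, 2)))), -1) = Pow(Add(-9, Mul(Pow(2, Rational(1, 2)), Pow(Add(-7, 51), Rational(1, 2)))), -1) = Pow(Add(-9, Mul(Pow(2, Rational(1, 2)), Pow(44, Rational(1, 2)))), -1) = Pow(Add(-9, Mul(Pow(2, Rational(1, 2)), Mul(2, Pow(11, Rational(1, 2))))), -1) = Pow(Add(-9, Mul(2, Pow(22, Rational(1, 2)))), -1)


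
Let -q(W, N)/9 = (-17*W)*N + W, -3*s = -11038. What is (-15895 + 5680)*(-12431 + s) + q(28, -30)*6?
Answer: 88625643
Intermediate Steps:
s = 11038/3 (s = -1/3*(-11038) = 11038/3 ≈ 3679.3)
q(W, N) = -9*W + 153*N*W (q(W, N) = -9*((-17*W)*N + W) = -9*(-17*N*W + W) = -9*(W - 17*N*W) = -9*W + 153*N*W)
(-15895 + 5680)*(-12431 + s) + q(28, -30)*6 = (-15895 + 5680)*(-12431 + 11038/3) + (9*28*(-1 + 17*(-30)))*6 = -10215*(-26255/3) + (9*28*(-1 - 510))*6 = 89398275 + (9*28*(-511))*6 = 89398275 - 128772*6 = 89398275 - 772632 = 88625643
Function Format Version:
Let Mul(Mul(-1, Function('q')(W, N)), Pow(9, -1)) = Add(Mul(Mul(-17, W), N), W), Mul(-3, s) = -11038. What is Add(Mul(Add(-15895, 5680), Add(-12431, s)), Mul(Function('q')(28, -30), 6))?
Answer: 88625643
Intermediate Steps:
s = Rational(11038, 3) (s = Mul(Rational(-1, 3), -11038) = Rational(11038, 3) ≈ 3679.3)
Function('q')(W, N) = Add(Mul(-9, W), Mul(153, N, W)) (Function('q')(W, N) = Mul(-9, Add(Mul(Mul(-17, W), N), W)) = Mul(-9, Add(Mul(-17, N, W), W)) = Mul(-9, Add(W, Mul(-17, N, W))) = Add(Mul(-9, W), Mul(153, N, W)))
Add(Mul(Add(-15895, 5680), Add(-12431, s)), Mul(Function('q')(28, -30), 6)) = Add(Mul(Add(-15895, 5680), Add(-12431, Rational(11038, 3))), Mul(Mul(9, 28, Add(-1, Mul(17, -30))), 6)) = Add(Mul(-10215, Rational(-26255, 3)), Mul(Mul(9, 28, Add(-1, -510)), 6)) = Add(89398275, Mul(Mul(9, 28, -511), 6)) = Add(89398275, Mul(-128772, 6)) = Add(89398275, -772632) = 88625643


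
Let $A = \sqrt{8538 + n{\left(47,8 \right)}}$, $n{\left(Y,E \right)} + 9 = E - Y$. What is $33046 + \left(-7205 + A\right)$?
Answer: $25841 + \sqrt{8490} \approx 25933.0$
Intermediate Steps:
$n{\left(Y,E \right)} = -9 + E - Y$ ($n{\left(Y,E \right)} = -9 + \left(E - Y\right) = -9 + E - Y$)
$A = \sqrt{8490}$ ($A = \sqrt{8538 - 48} = \sqrt{8490} \approx 92.141$)
$33046 + \left(-7205 + A\right) = 33046 - \left(7205 - \sqrt{8490}\right) = 25841 + \sqrt{8490}$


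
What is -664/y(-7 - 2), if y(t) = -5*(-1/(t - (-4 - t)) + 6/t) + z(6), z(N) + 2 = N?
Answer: -27888/293 ≈ -95.181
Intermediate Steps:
z(N) = -2 + N
y(t) = 4 - 30/t + 5/(4 + 2*t) (y(t) = -5*(-1/(t - (-4 - t)) + 6/t) + (-2 + 6) = -5*(-1/(t + (4 + t)) + 6/t) + 4 = -5*(-1/(4 + 2*t) + 6/t) + 4 = (-30/t + 5/(4 + 2*t)) + 4 = 4 - 30/t + 5/(4 + 2*t))
-664/y(-7 - 2) = -664*2*(-7 - 2)*(2 + (-7 - 2))/(-120 - 39*(-7 - 2) + 8*(-7 - 2)²) = -664*(-18*(2 - 9)/(-120 - 39*(-9) + 8*(-9)²)) = -664*126/(-120 + 351 + 8*81) = -664*126/(-120 + 351 + 648) = -664/((½)*(-⅑)*(-⅐)*879) = -664/293/42 = -664*42/293 = -27888/293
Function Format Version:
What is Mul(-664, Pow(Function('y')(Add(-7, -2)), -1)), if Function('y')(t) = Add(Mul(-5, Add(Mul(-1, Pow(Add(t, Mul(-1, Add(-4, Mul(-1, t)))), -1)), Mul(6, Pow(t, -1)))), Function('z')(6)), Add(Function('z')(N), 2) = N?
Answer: Rational(-27888, 293) ≈ -95.181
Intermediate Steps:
Function('z')(N) = Add(-2, N)
Function('y')(t) = Add(4, Mul(-30, Pow(t, -1)), Mul(5, Pow(Add(4, Mul(2, t)), -1))) (Function('y')(t) = Add(Mul(-5, Add(Mul(-1, Pow(Add(t, Mul(-1, Add(-4, Mul(-1, t)))), -1)), Mul(6, Pow(t, -1)))), Add(-2, 6)) = Add(Mul(-5, Add(Mul(-1, Pow(Add(t, Add(4, t)), -1)), Mul(6, Pow(t, -1)))), 4) = Add(Mul(-5, Add(Mul(-1, Pow(Add(4, Mul(2, t)), -1)), Mul(6, Pow(t, -1)))), 4) = Add(Add(Mul(-30, Pow(t, -1)), Mul(5, Pow(Add(4, Mul(2, t)), -1))), 4) = Add(4, Mul(-30, Pow(t, -1)), Mul(5, Pow(Add(4, Mul(2, t)), -1))))
Mul(-664, Pow(Function('y')(Add(-7, -2)), -1)) = Mul(-664, Pow(Mul(Rational(1, 2), Pow(Add(-7, -2), -1), Pow(Add(2, Add(-7, -2)), -1), Add(-120, Mul(-39, Add(-7, -2)), Mul(8, Pow(Add(-7, -2), 2)))), -1)) = Mul(-664, Pow(Mul(Rational(1, 2), Pow(-9, -1), Pow(Add(2, -9), -1), Add(-120, Mul(-39, -9), Mul(8, Pow(-9, 2)))), -1)) = Mul(-664, Pow(Mul(Rational(1, 2), Rational(-1, 9), Pow(-7, -1), Add(-120, 351, Mul(8, 81))), -1)) = Mul(-664, Pow(Mul(Rational(1, 2), Rational(-1, 9), Rational(-1, 7), Add(-120, 351, 648)), -1)) = Mul(-664, Pow(Mul(Rational(1, 2), Rational(-1, 9), Rational(-1, 7), 879), -1)) = Mul(-664, Pow(Rational(293, 42), -1)) = Mul(-664, Rational(42, 293)) = Rational(-27888, 293)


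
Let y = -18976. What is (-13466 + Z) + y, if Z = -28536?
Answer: -60978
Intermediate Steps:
(-13466 + Z) + y = (-13466 - 28536) - 18976 = -42002 - 18976 = -60978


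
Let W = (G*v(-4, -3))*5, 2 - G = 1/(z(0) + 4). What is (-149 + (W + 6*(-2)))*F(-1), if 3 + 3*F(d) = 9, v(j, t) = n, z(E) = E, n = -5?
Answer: -819/2 ≈ -409.50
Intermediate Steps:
v(j, t) = -5
F(d) = 2 (F(d) = -1 + (⅓)*9 = -1 + 3 = 2)
G = 7/4 (G = 2 - 1/(0 + 4) = 2 - 1/4 = 2 - 1*¼ = 2 - ¼ = 7/4 ≈ 1.7500)
W = -175/4 (W = ((7/4)*(-5))*5 = -35/4*5 = -175/4 ≈ -43.750)
(-149 + (W + 6*(-2)))*F(-1) = (-149 + (-175/4 + 6*(-2)))*2 = (-149 + (-175/4 - 12))*2 = (-149 - 223/4)*2 = -819/4*2 = -819/2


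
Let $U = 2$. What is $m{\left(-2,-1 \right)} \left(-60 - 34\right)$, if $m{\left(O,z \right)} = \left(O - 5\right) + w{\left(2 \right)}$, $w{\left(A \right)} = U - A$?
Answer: $658$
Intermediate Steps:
$w{\left(A \right)} = 2 - A$
$m{\left(O,z \right)} = -5 + O$ ($m{\left(O,z \right)} = \left(O - 5\right) + \left(2 - 2\right) = \left(-5 + O\right) + \left(2 - 2\right) = \left(-5 + O\right) + 0 = -5 + O$)
$m{\left(-2,-1 \right)} \left(-60 - 34\right) = \left(-5 - 2\right) \left(-60 - 34\right) = \left(-7\right) \left(-94\right) = 658$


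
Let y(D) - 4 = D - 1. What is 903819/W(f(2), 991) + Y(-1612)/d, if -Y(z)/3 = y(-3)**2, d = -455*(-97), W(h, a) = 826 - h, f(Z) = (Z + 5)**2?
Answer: 43039/37 ≈ 1163.2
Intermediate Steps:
f(Z) = (5 + Z)**2
y(D) = 3 + D (y(D) = 4 + (D - 1) = 4 + (-1 + D) = 3 + D)
d = 44135
Y(z) = 0 (Y(z) = -3*(3 - 3)**2 = -3*0**2 = -3*0 = 0)
903819/W(f(2), 991) + Y(-1612)/d = 903819/(826 - (5 + 2)**2) + 0/44135 = 903819/(826 - 1*7**2) + 0*(1/44135) = 903819/(826 - 1*49) + 0 = 903819/(826 - 49) + 0 = 903819/777 + 0 = 903819*(1/777) + 0 = 43039/37 + 0 = 43039/37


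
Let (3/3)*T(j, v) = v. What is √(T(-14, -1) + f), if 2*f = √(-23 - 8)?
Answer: √(-4 + 2*I*√31)/2 ≈ 0.98945 + 1.4068*I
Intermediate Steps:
T(j, v) = v
f = I*√31/2 (f = √(-23 - 8)/2 = √(-31)/2 = (I*√31)/2 = I*√31/2 ≈ 2.7839*I)
√(T(-14, -1) + f) = √(-1 + I*√31/2)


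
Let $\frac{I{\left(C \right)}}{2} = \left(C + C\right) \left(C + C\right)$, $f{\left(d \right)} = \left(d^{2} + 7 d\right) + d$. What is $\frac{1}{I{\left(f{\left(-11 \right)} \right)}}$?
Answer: $\frac{1}{8712} \approx 0.00011478$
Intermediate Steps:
$f{\left(d \right)} = d^{2} + 8 d$
$I{\left(C \right)} = 8 C^{2}$ ($I{\left(C \right)} = 2 \left(C + C\right) \left(C + C\right) = 2 \cdot 2 C 2 C = 2 \cdot 4 C^{2} = 8 C^{2}$)
$\frac{1}{I{\left(f{\left(-11 \right)} \right)}} = \frac{1}{8 \left(- 11 \left(8 - 11\right)\right)^{2}} = \frac{1}{8 \left(\left(-11\right) \left(-3\right)\right)^{2}} = \frac{1}{8 \cdot 33^{2}} = \frac{1}{8 \cdot 1089} = \frac{1}{8712}$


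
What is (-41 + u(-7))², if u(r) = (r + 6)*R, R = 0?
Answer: 1681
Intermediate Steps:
u(r) = 0 (u(r) = (r + 6)*0 = (6 + r)*0 = 0)
(-41 + u(-7))² = (-41 + 0)² = (-41)² = 1681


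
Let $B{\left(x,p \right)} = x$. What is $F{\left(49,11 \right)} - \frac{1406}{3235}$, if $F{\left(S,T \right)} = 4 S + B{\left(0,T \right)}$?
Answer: $\frac{632654}{3235} \approx 195.57$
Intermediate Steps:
$F{\left(S,T \right)} = 4 S$ ($F{\left(S,T \right)} = 4 S + 0 = 4 S$)
$F{\left(49,11 \right)} - \frac{1406}{3235} = 4 \cdot 49 - \frac{1406}{3235} = 196 - 1406 \cdot \frac{1}{3235} = 196 - \frac{1406}{3235} = \frac{632654}{3235}$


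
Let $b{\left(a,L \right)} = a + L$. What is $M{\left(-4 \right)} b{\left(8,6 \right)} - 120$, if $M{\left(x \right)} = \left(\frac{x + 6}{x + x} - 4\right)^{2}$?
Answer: $\frac{1063}{8} \approx 132.88$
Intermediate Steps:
$M{\left(x \right)} = \left(-4 + \frac{6 + x}{2 x}\right)^{2}$ ($M{\left(x \right)} = \left(\frac{6 + x}{2 x} - 4\right)^{2} = \left(-4 + \frac{6 + x}{2 x}\right)^{2}$)
$b{\left(a,L \right)} = L + a$
$M{\left(-4 \right)} b{\left(8,6 \right)} - 120 = \frac{\left(-6 + 7 \left(-4\right)\right)^{2}}{4 \cdot 16} \left(6 + 8\right) - 120 = \frac{1}{4} \cdot \frac{1}{16} \left(-6 - 28\right)^{2} \cdot 14 - 120 = \frac{1}{4} \cdot \frac{1}{16} \left(-34\right)^{2} \cdot 14 - 120 = \frac{1}{4} \cdot \frac{1}{16} \cdot 1156 \cdot 14 - 120 = \frac{289}{16} \cdot 14 - 120 = \frac{2023}{8} - 120 = \frac{1063}{8}$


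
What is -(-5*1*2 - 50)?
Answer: 60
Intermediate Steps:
-(-5*1*2 - 50) = -(-5*2 - 50) = -(-10 - 50) = -1*(-60) = 60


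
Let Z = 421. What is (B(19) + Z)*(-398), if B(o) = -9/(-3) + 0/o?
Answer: -168752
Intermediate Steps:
B(o) = 3 (B(o) = -9*(-⅓) + 0 = 3 + 0 = 3)
(B(19) + Z)*(-398) = (3 + 421)*(-398) = 424*(-398) = -168752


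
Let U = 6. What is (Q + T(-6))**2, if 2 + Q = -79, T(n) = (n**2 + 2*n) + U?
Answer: 2601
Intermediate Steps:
T(n) = 6 + n**2 + 2*n (T(n) = (n**2 + 2*n) + 6 = 6 + n**2 + 2*n)
Q = -81 (Q = -2 - 79 = -81)
(Q + T(-6))**2 = (-81 + (6 + (-6)**2 + 2*(-6)))**2 = (-81 + (6 + 36 - 12))**2 = (-81 + 30)**2 = (-51)**2 = 2601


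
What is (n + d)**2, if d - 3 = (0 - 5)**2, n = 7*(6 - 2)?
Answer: 3136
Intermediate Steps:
n = 28 (n = 7*4 = 28)
d = 28 (d = 3 + (0 - 5)**2 = 3 + (-5)**2 = 3 + 25 = 28)
(n + d)**2 = (28 + 28)**2 = 56**2 = 3136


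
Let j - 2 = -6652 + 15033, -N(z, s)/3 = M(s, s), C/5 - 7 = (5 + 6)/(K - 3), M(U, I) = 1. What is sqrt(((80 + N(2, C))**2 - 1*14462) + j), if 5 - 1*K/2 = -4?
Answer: 5*I*sqrt(6) ≈ 12.247*I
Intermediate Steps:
K = 18 (K = 10 - 2*(-4) = 10 + 8 = 18)
C = 116/3 (C = 35 + 5*((5 + 6)/(18 - 3)) = 35 + 5*(11/15) = 35 + 11/3 = 116/3 ≈ 38.667)
N(z, s) = -3 (N(z, s) = -3*1 = -3)
j = 8383 (j = 2 + (-6652 + 15033) = 2 + 8381 = 8383)
sqrt(((80 + N(2, C))**2 - 1*14462) + j) = sqrt(((80 - 3)**2 - 1*14462) + 8383) = sqrt((77**2 - 14462) + 8383) = sqrt((5929 - 14462) + 8383) = sqrt(-8533 + 8383) = sqrt(-150) = 5*I*sqrt(6)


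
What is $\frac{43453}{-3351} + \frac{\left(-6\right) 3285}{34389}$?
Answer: $- \frac{173372603}{12804171} \approx -13.54$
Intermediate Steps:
$\frac{43453}{-3351} + \frac{\left(-6\right) 3285}{34389} = 43453 \left(- \frac{1}{3351}\right) - \frac{2190}{3821} = - \frac{43453}{3351} - \frac{2190}{3821} = - \frac{173372603}{12804171}$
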